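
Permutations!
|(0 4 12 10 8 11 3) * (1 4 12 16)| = 6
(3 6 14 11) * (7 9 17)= (3 6 14 11)(7 9 17)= [0, 1, 2, 6, 4, 5, 14, 9, 8, 17, 10, 3, 12, 13, 11, 15, 16, 7]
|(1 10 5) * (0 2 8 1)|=6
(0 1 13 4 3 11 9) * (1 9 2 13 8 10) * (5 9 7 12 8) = (0 7 12 8 10 1 5 9)(2 13 4 3 11) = [7, 5, 13, 11, 3, 9, 6, 12, 10, 0, 1, 2, 8, 4]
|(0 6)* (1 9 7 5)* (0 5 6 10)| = 10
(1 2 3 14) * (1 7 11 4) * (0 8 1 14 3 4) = [8, 2, 4, 3, 14, 5, 6, 11, 1, 9, 10, 0, 12, 13, 7] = (0 8 1 2 4 14 7 11)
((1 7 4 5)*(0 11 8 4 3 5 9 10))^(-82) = (0 8 9)(1 3)(4 10 11)(5 7)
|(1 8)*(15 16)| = 2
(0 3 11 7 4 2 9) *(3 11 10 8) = [11, 1, 9, 10, 2, 5, 6, 4, 3, 0, 8, 7] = (0 11 7 4 2 9)(3 10 8)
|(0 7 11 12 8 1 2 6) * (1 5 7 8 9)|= 10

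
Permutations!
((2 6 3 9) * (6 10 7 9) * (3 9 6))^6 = ((2 10 7 6 9))^6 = (2 10 7 6 9)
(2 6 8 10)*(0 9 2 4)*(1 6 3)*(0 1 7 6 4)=(0 9 2 3 7 6 8 10)(1 4)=[9, 4, 3, 7, 1, 5, 8, 6, 10, 2, 0]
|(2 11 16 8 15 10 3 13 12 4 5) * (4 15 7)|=|(2 11 16 8 7 4 5)(3 13 12 15 10)|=35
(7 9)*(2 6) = (2 6)(7 9) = [0, 1, 6, 3, 4, 5, 2, 9, 8, 7]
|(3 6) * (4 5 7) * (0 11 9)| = 6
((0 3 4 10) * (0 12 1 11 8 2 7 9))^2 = (0 4 12 11 2 9 3 10 1 8 7)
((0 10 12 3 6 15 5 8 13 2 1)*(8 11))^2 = ((0 10 12 3 6 15 5 11 8 13 2 1))^2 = (0 12 6 5 8 2)(1 10 3 15 11 13)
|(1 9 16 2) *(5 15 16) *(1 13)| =|(1 9 5 15 16 2 13)| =7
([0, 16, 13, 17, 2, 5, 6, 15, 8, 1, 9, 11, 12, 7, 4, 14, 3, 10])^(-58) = (1 3 10)(2 7 14)(4 13 15)(9 16 17)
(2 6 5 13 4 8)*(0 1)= (0 1)(2 6 5 13 4 8)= [1, 0, 6, 3, 8, 13, 5, 7, 2, 9, 10, 11, 12, 4]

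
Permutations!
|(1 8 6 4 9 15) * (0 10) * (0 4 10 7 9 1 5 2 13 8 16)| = 13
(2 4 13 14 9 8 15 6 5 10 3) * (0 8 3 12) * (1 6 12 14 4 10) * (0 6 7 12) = [8, 7, 10, 2, 13, 1, 5, 12, 15, 3, 14, 11, 6, 4, 9, 0] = (0 8 15)(1 7 12 6 5)(2 10 14 9 3)(4 13)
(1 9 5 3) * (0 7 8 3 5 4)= (0 7 8 3 1 9 4)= [7, 9, 2, 1, 0, 5, 6, 8, 3, 4]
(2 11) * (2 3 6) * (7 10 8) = (2 11 3 6)(7 10 8) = [0, 1, 11, 6, 4, 5, 2, 10, 7, 9, 8, 3]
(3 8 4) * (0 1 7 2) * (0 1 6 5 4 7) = (0 6 5 4 3 8 7 2 1) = [6, 0, 1, 8, 3, 4, 5, 2, 7]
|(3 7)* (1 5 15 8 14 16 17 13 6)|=18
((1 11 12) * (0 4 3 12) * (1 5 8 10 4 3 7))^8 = ((0 3 12 5 8 10 4 7 1 11))^8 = (0 1 4 8 12)(3 11 7 10 5)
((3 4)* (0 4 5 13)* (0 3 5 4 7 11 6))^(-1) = (0 6 11 7)(3 13 5 4)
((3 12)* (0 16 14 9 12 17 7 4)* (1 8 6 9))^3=(0 1 9 17)(3 4 14 6)(7 16 8 12)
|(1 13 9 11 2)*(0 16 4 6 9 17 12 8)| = |(0 16 4 6 9 11 2 1 13 17 12 8)| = 12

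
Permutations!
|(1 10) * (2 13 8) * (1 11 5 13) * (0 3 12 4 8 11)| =|(0 3 12 4 8 2 1 10)(5 13 11)| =24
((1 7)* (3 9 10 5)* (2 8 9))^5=((1 7)(2 8 9 10 5 3))^5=(1 7)(2 3 5 10 9 8)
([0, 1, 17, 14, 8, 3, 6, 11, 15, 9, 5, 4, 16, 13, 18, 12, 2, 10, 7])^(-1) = (2 16 12 15 8 4 11 7 18 14 3 5 10 17)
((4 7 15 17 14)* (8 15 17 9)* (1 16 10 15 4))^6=((1 16 10 15 9 8 4 7 17 14))^6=(1 4 10 17 9)(7 15 14 8 16)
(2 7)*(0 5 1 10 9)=(0 5 1 10 9)(2 7)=[5, 10, 7, 3, 4, 1, 6, 2, 8, 0, 9]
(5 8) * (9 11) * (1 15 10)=[0, 15, 2, 3, 4, 8, 6, 7, 5, 11, 1, 9, 12, 13, 14, 10]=(1 15 10)(5 8)(9 11)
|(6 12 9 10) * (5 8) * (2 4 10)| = 6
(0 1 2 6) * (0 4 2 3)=[1, 3, 6, 0, 2, 5, 4]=(0 1 3)(2 6 4)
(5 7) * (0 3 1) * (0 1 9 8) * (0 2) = [3, 1, 0, 9, 4, 7, 6, 5, 2, 8] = (0 3 9 8 2)(5 7)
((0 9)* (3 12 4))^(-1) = ((0 9)(3 12 4))^(-1) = (0 9)(3 4 12)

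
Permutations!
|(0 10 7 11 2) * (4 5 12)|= |(0 10 7 11 2)(4 5 12)|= 15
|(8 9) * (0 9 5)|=4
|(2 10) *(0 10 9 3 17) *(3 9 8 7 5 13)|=9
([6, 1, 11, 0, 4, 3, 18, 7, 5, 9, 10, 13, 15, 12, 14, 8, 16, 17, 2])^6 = (0 12 6 15 18 8 2 5 11 3 13)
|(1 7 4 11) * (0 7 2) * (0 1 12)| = 10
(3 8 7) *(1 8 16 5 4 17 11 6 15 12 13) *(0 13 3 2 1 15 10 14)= [13, 8, 1, 16, 17, 4, 10, 2, 7, 9, 14, 6, 3, 15, 0, 12, 5, 11]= (0 13 15 12 3 16 5 4 17 11 6 10 14)(1 8 7 2)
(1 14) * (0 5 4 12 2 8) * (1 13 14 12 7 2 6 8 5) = [1, 12, 5, 3, 7, 4, 8, 2, 0, 9, 10, 11, 6, 14, 13] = (0 1 12 6 8)(2 5 4 7)(13 14)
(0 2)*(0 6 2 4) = [4, 1, 6, 3, 0, 5, 2] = (0 4)(2 6)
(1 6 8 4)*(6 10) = [0, 10, 2, 3, 1, 5, 8, 7, 4, 9, 6] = (1 10 6 8 4)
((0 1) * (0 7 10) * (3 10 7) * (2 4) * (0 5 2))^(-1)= ((0 1 3 10 5 2 4))^(-1)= (0 4 2 5 10 3 1)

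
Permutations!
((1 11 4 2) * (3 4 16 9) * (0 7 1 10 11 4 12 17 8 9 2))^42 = ((0 7 1 4)(2 10 11 16)(3 12 17 8 9))^42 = (0 1)(2 11)(3 17 9 12 8)(4 7)(10 16)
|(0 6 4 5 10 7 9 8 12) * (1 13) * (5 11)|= 10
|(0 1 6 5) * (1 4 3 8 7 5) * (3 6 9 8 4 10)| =10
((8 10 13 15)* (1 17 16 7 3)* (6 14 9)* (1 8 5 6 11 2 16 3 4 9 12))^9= (1 14 5 13 8 17 12 6 15 10 3)(2 4)(7 11)(9 16)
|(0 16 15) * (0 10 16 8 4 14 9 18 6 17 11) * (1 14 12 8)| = 24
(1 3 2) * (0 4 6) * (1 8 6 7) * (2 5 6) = (0 4 7 1 3 5 6)(2 8) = [4, 3, 8, 5, 7, 6, 0, 1, 2]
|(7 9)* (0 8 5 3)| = 4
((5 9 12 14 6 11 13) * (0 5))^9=((0 5 9 12 14 6 11 13))^9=(0 5 9 12 14 6 11 13)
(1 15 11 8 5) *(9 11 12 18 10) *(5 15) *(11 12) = (1 5)(8 15 11)(9 12 18 10) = [0, 5, 2, 3, 4, 1, 6, 7, 15, 12, 9, 8, 18, 13, 14, 11, 16, 17, 10]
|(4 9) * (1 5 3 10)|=4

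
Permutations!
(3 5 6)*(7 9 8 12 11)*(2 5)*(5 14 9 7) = (2 14 9 8 12 11 5 6 3) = [0, 1, 14, 2, 4, 6, 3, 7, 12, 8, 10, 5, 11, 13, 9]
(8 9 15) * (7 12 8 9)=(7 12 8)(9 15)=[0, 1, 2, 3, 4, 5, 6, 12, 7, 15, 10, 11, 8, 13, 14, 9]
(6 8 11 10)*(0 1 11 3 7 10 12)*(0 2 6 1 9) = (0 9)(1 11 12 2 6 8 3 7 10) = [9, 11, 6, 7, 4, 5, 8, 10, 3, 0, 1, 12, 2]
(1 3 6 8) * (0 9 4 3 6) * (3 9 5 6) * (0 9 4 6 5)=(1 3 9 6 8)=[0, 3, 2, 9, 4, 5, 8, 7, 1, 6]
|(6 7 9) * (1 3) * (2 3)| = 3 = |(1 2 3)(6 7 9)|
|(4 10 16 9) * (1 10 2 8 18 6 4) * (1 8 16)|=|(1 10)(2 16 9 8 18 6 4)|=14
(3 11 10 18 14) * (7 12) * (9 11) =(3 9 11 10 18 14)(7 12) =[0, 1, 2, 9, 4, 5, 6, 12, 8, 11, 18, 10, 7, 13, 3, 15, 16, 17, 14]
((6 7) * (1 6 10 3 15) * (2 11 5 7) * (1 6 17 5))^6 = (1 15 5 2 10)(3 17 6 7 11)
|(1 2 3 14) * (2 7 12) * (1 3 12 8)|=6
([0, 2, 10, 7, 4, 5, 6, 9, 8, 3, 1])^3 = [0, 1, 2, 3, 4, 5, 6, 7, 8, 9, 10]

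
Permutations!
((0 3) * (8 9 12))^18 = (12)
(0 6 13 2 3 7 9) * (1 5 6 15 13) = (0 15 13 2 3 7 9)(1 5 6) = [15, 5, 3, 7, 4, 6, 1, 9, 8, 0, 10, 11, 12, 2, 14, 13]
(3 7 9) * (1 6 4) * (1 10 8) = (1 6 4 10 8)(3 7 9) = [0, 6, 2, 7, 10, 5, 4, 9, 1, 3, 8]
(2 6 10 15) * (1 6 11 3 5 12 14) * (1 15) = (1 6 10)(2 11 3 5 12 14 15) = [0, 6, 11, 5, 4, 12, 10, 7, 8, 9, 1, 3, 14, 13, 15, 2]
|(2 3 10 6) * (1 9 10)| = 6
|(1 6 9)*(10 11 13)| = |(1 6 9)(10 11 13)| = 3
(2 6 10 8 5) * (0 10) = (0 10 8 5 2 6) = [10, 1, 6, 3, 4, 2, 0, 7, 5, 9, 8]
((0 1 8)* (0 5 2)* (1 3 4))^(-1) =((0 3 4 1 8 5 2))^(-1) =(0 2 5 8 1 4 3)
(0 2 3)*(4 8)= (0 2 3)(4 8)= [2, 1, 3, 0, 8, 5, 6, 7, 4]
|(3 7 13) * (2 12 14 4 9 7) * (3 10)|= 9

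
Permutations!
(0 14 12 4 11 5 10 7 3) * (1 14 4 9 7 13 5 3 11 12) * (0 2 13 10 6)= (0 4 12 9 7 11 3 2 13 5 6)(1 14)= [4, 14, 13, 2, 12, 6, 0, 11, 8, 7, 10, 3, 9, 5, 1]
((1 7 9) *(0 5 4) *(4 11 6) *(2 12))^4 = ((0 5 11 6 4)(1 7 9)(2 12))^4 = (12)(0 4 6 11 5)(1 7 9)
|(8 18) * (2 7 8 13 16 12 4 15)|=9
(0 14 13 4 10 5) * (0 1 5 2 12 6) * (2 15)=(0 14 13 4 10 15 2 12 6)(1 5)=[14, 5, 12, 3, 10, 1, 0, 7, 8, 9, 15, 11, 6, 4, 13, 2]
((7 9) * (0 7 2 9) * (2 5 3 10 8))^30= ((0 7)(2 9 5 3 10 8))^30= (10)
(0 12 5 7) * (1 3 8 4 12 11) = (0 11 1 3 8 4 12 5 7) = [11, 3, 2, 8, 12, 7, 6, 0, 4, 9, 10, 1, 5]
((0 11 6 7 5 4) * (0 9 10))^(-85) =(0 7 9 11 5 10 6 4)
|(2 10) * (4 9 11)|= 6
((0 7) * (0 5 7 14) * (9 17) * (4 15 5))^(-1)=(0 14)(4 7 5 15)(9 17)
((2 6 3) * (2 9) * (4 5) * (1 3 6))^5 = ((1 3 9 2)(4 5))^5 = (1 3 9 2)(4 5)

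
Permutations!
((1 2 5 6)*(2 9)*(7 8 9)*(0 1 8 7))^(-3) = (0 1)(2 6 9 5 8)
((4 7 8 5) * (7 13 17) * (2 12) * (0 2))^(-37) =((0 2 12)(4 13 17 7 8 5))^(-37) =(0 12 2)(4 5 8 7 17 13)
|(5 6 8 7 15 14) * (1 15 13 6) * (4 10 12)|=|(1 15 14 5)(4 10 12)(6 8 7 13)|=12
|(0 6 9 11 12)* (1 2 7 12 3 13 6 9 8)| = |(0 9 11 3 13 6 8 1 2 7 12)| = 11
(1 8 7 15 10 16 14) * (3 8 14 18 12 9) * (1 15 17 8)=(1 14 15 10 16 18 12 9 3)(7 17 8)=[0, 14, 2, 1, 4, 5, 6, 17, 7, 3, 16, 11, 9, 13, 15, 10, 18, 8, 12]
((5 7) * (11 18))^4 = ((5 7)(11 18))^4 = (18)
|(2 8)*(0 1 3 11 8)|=|(0 1 3 11 8 2)|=6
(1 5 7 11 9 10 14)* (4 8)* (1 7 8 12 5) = [0, 1, 2, 3, 12, 8, 6, 11, 4, 10, 14, 9, 5, 13, 7] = (4 12 5 8)(7 11 9 10 14)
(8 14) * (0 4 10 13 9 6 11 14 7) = (0 4 10 13 9 6 11 14 8 7) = [4, 1, 2, 3, 10, 5, 11, 0, 7, 6, 13, 14, 12, 9, 8]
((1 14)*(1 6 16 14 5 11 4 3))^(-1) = ((1 5 11 4 3)(6 16 14))^(-1) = (1 3 4 11 5)(6 14 16)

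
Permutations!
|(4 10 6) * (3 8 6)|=5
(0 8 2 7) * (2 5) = (0 8 5 2 7) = [8, 1, 7, 3, 4, 2, 6, 0, 5]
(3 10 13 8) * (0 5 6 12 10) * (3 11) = (0 5 6 12 10 13 8 11 3) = [5, 1, 2, 0, 4, 6, 12, 7, 11, 9, 13, 3, 10, 8]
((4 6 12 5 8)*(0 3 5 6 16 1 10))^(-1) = (0 10 1 16 4 8 5 3)(6 12) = ((0 3 5 8 4 16 1 10)(6 12))^(-1)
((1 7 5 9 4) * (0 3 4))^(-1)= ((0 3 4 1 7 5 9))^(-1)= (0 9 5 7 1 4 3)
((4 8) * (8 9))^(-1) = ((4 9 8))^(-1) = (4 8 9)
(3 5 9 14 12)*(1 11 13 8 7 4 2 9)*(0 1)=(0 1 11 13 8 7 4 2 9 14 12 3 5)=[1, 11, 9, 5, 2, 0, 6, 4, 7, 14, 10, 13, 3, 8, 12]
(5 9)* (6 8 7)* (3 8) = (3 8 7 6)(5 9) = [0, 1, 2, 8, 4, 9, 3, 6, 7, 5]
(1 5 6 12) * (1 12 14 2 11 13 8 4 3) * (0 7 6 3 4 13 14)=(0 7 6)(1 5 3)(2 11 14)(8 13)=[7, 5, 11, 1, 4, 3, 0, 6, 13, 9, 10, 14, 12, 8, 2]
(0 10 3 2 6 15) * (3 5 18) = (0 10 5 18 3 2 6 15) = [10, 1, 6, 2, 4, 18, 15, 7, 8, 9, 5, 11, 12, 13, 14, 0, 16, 17, 3]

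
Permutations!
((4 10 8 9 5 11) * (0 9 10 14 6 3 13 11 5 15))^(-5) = ((0 9 15)(3 13 11 4 14 6)(8 10))^(-5) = (0 9 15)(3 13 11 4 14 6)(8 10)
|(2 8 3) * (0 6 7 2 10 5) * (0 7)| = 6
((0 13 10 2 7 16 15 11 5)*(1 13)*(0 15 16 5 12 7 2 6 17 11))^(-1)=(0 15 5 7 12 11 17 6 10 13 1)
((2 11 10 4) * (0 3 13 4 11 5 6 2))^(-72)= ((0 3 13 4)(2 5 6)(10 11))^(-72)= (13)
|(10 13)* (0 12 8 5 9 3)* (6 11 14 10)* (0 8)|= |(0 12)(3 8 5 9)(6 11 14 10 13)|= 20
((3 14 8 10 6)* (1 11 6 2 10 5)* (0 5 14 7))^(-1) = (0 7 3 6 11 1 5)(2 10)(8 14)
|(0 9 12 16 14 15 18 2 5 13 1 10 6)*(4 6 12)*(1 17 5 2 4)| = |(0 9 1 10 12 16 14 15 18 4 6)(5 13 17)| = 33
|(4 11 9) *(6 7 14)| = |(4 11 9)(6 7 14)| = 3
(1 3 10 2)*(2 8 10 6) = (1 3 6 2)(8 10) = [0, 3, 1, 6, 4, 5, 2, 7, 10, 9, 8]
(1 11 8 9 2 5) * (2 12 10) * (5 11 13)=(1 13 5)(2 11 8 9 12 10)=[0, 13, 11, 3, 4, 1, 6, 7, 9, 12, 2, 8, 10, 5]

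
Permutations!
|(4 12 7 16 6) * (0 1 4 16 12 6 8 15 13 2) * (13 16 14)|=|(0 1 4 6 14 13 2)(7 12)(8 15 16)|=42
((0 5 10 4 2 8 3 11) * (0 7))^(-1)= ((0 5 10 4 2 8 3 11 7))^(-1)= (0 7 11 3 8 2 4 10 5)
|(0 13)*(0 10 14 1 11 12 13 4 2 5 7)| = 30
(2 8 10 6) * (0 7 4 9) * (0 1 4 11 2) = (0 7 11 2 8 10 6)(1 4 9) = [7, 4, 8, 3, 9, 5, 0, 11, 10, 1, 6, 2]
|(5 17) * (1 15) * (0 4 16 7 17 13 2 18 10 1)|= |(0 4 16 7 17 5 13 2 18 10 1 15)|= 12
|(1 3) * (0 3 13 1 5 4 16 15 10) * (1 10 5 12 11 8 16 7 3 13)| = |(0 13 10)(3 12 11 8 16 15 5 4 7)| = 9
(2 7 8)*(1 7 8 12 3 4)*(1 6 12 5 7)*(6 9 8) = (2 6 12 3 4 9 8)(5 7) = [0, 1, 6, 4, 9, 7, 12, 5, 2, 8, 10, 11, 3]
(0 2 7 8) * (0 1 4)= [2, 4, 7, 3, 0, 5, 6, 8, 1]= (0 2 7 8 1 4)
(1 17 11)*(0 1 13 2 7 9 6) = (0 1 17 11 13 2 7 9 6) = [1, 17, 7, 3, 4, 5, 0, 9, 8, 6, 10, 13, 12, 2, 14, 15, 16, 11]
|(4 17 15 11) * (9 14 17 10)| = |(4 10 9 14 17 15 11)| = 7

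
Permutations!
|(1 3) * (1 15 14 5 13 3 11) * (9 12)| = 10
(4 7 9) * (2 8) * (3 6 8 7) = (2 7 9 4 3 6 8) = [0, 1, 7, 6, 3, 5, 8, 9, 2, 4]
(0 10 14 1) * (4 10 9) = [9, 0, 2, 3, 10, 5, 6, 7, 8, 4, 14, 11, 12, 13, 1] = (0 9 4 10 14 1)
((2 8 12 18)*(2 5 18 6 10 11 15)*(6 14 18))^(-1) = ((2 8 12 14 18 5 6 10 11 15))^(-1) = (2 15 11 10 6 5 18 14 12 8)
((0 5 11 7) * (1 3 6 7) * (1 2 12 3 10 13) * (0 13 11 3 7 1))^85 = ((0 5 3 6 1 10 11 2 12 7 13))^85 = (0 12 10 3 13 2 1 5 7 11 6)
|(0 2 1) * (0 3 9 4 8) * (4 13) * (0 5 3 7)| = 12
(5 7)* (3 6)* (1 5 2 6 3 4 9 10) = [0, 5, 6, 3, 9, 7, 4, 2, 8, 10, 1] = (1 5 7 2 6 4 9 10)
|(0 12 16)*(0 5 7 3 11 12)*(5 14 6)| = |(3 11 12 16 14 6 5 7)| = 8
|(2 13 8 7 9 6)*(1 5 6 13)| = |(1 5 6 2)(7 9 13 8)| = 4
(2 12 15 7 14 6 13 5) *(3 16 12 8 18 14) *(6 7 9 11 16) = (2 8 18 14 7 3 6 13 5)(9 11 16 12 15) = [0, 1, 8, 6, 4, 2, 13, 3, 18, 11, 10, 16, 15, 5, 7, 9, 12, 17, 14]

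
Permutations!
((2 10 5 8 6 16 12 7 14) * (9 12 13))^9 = (2 7 9 16 8 10 14 12 13 6 5)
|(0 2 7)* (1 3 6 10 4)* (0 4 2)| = |(1 3 6 10 2 7 4)| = 7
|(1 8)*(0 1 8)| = 2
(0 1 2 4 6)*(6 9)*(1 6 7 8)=[6, 2, 4, 3, 9, 5, 0, 8, 1, 7]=(0 6)(1 2 4 9 7 8)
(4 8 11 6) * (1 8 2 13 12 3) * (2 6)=[0, 8, 13, 1, 6, 5, 4, 7, 11, 9, 10, 2, 3, 12]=(1 8 11 2 13 12 3)(4 6)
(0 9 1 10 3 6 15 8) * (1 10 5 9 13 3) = (0 13 3 6 15 8)(1 5 9 10) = [13, 5, 2, 6, 4, 9, 15, 7, 0, 10, 1, 11, 12, 3, 14, 8]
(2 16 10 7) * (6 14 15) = [0, 1, 16, 3, 4, 5, 14, 2, 8, 9, 7, 11, 12, 13, 15, 6, 10] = (2 16 10 7)(6 14 15)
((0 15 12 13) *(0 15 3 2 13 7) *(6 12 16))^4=((0 3 2 13 15 16 6 12 7))^4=(0 15 7 13 12 2 6 3 16)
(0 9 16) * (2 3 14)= (0 9 16)(2 3 14)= [9, 1, 3, 14, 4, 5, 6, 7, 8, 16, 10, 11, 12, 13, 2, 15, 0]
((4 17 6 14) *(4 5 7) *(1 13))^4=((1 13)(4 17 6 14 5 7))^4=(4 5 6)(7 14 17)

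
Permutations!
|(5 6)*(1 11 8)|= |(1 11 8)(5 6)|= 6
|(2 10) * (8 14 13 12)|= |(2 10)(8 14 13 12)|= 4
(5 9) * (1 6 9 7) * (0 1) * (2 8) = (0 1 6 9 5 7)(2 8) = [1, 6, 8, 3, 4, 7, 9, 0, 2, 5]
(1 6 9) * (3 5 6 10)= (1 10 3 5 6 9)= [0, 10, 2, 5, 4, 6, 9, 7, 8, 1, 3]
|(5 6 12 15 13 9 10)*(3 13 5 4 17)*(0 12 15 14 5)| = 6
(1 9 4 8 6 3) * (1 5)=(1 9 4 8 6 3 5)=[0, 9, 2, 5, 8, 1, 3, 7, 6, 4]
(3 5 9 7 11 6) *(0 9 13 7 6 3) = (0 9 6)(3 5 13 7 11) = [9, 1, 2, 5, 4, 13, 0, 11, 8, 6, 10, 3, 12, 7]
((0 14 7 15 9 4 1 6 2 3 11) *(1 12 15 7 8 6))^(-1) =((0 14 8 6 2 3 11)(4 12 15 9))^(-1) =(0 11 3 2 6 8 14)(4 9 15 12)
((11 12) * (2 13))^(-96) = (13)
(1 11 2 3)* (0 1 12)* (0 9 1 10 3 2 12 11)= [10, 0, 2, 11, 4, 5, 6, 7, 8, 1, 3, 12, 9]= (0 10 3 11 12 9 1)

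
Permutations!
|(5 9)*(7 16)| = |(5 9)(7 16)| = 2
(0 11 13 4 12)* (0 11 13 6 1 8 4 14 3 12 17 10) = (0 13 14 3 12 11 6 1 8 4 17 10) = [13, 8, 2, 12, 17, 5, 1, 7, 4, 9, 0, 6, 11, 14, 3, 15, 16, 10]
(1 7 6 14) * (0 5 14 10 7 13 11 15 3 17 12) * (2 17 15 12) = (0 5 14 1 13 11 12)(2 17)(3 15)(6 10 7) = [5, 13, 17, 15, 4, 14, 10, 6, 8, 9, 7, 12, 0, 11, 1, 3, 16, 2]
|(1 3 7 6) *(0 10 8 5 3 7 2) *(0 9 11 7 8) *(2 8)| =|(0 10)(1 2 9 11 7 6)(3 8 5)| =6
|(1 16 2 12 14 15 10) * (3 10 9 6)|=|(1 16 2 12 14 15 9 6 3 10)|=10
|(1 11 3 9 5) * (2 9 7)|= 7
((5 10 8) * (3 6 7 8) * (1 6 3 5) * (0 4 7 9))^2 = (10)(0 7 1 9 4 8 6)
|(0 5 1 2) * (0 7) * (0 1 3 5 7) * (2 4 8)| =6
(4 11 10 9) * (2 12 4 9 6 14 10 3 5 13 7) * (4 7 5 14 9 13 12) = (2 4 11 3 14 10 6 9 13 5 12 7) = [0, 1, 4, 14, 11, 12, 9, 2, 8, 13, 6, 3, 7, 5, 10]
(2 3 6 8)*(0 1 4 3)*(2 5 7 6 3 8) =(0 1 4 8 5 7 6 2) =[1, 4, 0, 3, 8, 7, 2, 6, 5]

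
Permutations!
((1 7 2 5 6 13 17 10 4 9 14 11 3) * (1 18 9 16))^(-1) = (1 16 4 10 17 13 6 5 2 7)(3 11 14 9 18)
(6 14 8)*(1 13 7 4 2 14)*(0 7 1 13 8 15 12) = (0 7 4 2 14 15 12)(1 8 6 13) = [7, 8, 14, 3, 2, 5, 13, 4, 6, 9, 10, 11, 0, 1, 15, 12]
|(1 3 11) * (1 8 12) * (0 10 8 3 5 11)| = |(0 10 8 12 1 5 11 3)| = 8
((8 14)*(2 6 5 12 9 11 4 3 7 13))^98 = (14)(2 7 4 9 5)(3 11 12 6 13)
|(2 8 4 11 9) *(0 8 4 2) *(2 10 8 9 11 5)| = |(11)(0 9)(2 4 5)(8 10)| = 6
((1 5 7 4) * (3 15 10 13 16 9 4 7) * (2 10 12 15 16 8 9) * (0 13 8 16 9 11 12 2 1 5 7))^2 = (0 16 7 13 1)(2 8 12)(3 4)(5 9)(10 11 15)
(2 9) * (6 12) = (2 9)(6 12) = [0, 1, 9, 3, 4, 5, 12, 7, 8, 2, 10, 11, 6]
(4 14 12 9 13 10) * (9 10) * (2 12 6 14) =(2 12 10 4)(6 14)(9 13) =[0, 1, 12, 3, 2, 5, 14, 7, 8, 13, 4, 11, 10, 9, 6]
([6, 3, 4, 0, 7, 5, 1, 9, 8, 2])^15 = [3, 6, 9, 1, 2, 5, 0, 4, 8, 7]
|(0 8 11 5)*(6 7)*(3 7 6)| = |(0 8 11 5)(3 7)| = 4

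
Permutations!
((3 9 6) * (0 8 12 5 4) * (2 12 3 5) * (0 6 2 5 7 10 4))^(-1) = ((0 8 3 9 2 12 5)(4 6 7 10))^(-1) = (0 5 12 2 9 3 8)(4 10 7 6)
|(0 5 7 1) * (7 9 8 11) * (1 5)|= |(0 1)(5 9 8 11 7)|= 10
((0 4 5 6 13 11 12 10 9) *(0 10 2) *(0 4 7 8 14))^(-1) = ((0 7 8 14)(2 4 5 6 13 11 12)(9 10))^(-1) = (0 14 8 7)(2 12 11 13 6 5 4)(9 10)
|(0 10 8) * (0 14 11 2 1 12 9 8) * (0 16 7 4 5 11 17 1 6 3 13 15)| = |(0 10 16 7 4 5 11 2 6 3 13 15)(1 12 9 8 14 17)| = 12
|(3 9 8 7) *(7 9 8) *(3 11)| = 5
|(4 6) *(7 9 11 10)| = |(4 6)(7 9 11 10)| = 4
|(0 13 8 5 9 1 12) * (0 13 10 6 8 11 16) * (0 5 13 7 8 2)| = 36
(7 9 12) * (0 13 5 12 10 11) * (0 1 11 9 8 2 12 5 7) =(0 13 7 8 2 12)(1 11)(9 10) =[13, 11, 12, 3, 4, 5, 6, 8, 2, 10, 9, 1, 0, 7]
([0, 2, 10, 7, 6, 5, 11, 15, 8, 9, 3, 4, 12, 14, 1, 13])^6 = (1 13 7 10)(2 14 15 3)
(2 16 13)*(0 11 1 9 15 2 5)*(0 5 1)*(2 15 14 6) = [11, 9, 16, 3, 4, 5, 2, 7, 8, 14, 10, 0, 12, 1, 6, 15, 13] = (0 11)(1 9 14 6 2 16 13)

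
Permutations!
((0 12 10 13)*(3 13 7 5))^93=((0 12 10 7 5 3 13))^93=(0 10 5 13 12 7 3)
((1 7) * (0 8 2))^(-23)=((0 8 2)(1 7))^(-23)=(0 8 2)(1 7)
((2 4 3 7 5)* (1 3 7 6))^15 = ((1 3 6)(2 4 7 5))^15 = (2 5 7 4)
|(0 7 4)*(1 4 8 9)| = 6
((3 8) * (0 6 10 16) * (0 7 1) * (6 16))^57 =(0 16 7 1)(3 8)(6 10)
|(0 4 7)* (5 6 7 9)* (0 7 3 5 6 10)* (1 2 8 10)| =10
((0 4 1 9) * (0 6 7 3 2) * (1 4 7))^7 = ((0 7 3 2)(1 9 6))^7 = (0 2 3 7)(1 9 6)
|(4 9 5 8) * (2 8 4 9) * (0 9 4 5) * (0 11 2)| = |(0 9 11 2 8 4)| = 6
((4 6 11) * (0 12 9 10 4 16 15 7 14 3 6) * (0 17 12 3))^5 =(17)(0 15 6 14 16 3 7 11)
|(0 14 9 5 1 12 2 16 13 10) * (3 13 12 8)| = |(0 14 9 5 1 8 3 13 10)(2 16 12)| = 9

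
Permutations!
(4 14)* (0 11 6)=(0 11 6)(4 14)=[11, 1, 2, 3, 14, 5, 0, 7, 8, 9, 10, 6, 12, 13, 4]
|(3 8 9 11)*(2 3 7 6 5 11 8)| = |(2 3)(5 11 7 6)(8 9)| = 4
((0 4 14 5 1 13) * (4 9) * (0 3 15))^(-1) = ((0 9 4 14 5 1 13 3 15))^(-1) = (0 15 3 13 1 5 14 4 9)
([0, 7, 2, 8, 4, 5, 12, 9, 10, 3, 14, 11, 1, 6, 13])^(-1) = [0, 12, 2, 9, 4, 5, 13, 1, 3, 7, 8, 11, 6, 14, 10]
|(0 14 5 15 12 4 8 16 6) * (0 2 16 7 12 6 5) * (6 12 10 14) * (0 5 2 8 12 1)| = 18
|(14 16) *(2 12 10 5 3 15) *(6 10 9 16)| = 10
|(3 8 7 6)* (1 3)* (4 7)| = 6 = |(1 3 8 4 7 6)|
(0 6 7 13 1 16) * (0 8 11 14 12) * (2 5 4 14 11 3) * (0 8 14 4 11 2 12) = [6, 16, 5, 12, 4, 11, 7, 13, 3, 9, 10, 2, 8, 1, 0, 15, 14] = (0 6 7 13 1 16 14)(2 5 11)(3 12 8)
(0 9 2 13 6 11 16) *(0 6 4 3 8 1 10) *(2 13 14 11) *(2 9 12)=(0 12 2 14 11 16 6 9 13 4 3 8 1 10)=[12, 10, 14, 8, 3, 5, 9, 7, 1, 13, 0, 16, 2, 4, 11, 15, 6]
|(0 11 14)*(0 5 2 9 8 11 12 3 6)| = |(0 12 3 6)(2 9 8 11 14 5)| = 12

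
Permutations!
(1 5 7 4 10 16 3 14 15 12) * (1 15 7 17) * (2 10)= (1 5 17)(2 10 16 3 14 7 4)(12 15)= [0, 5, 10, 14, 2, 17, 6, 4, 8, 9, 16, 11, 15, 13, 7, 12, 3, 1]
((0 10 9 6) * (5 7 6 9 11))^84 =((0 10 11 5 7 6))^84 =(11)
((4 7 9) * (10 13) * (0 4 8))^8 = ((0 4 7 9 8)(10 13))^8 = (13)(0 9 4 8 7)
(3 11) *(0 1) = (0 1)(3 11) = [1, 0, 2, 11, 4, 5, 6, 7, 8, 9, 10, 3]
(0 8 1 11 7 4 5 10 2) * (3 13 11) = (0 8 1 3 13 11 7 4 5 10 2) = [8, 3, 0, 13, 5, 10, 6, 4, 1, 9, 2, 7, 12, 11]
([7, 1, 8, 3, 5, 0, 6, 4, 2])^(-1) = [5, 1, 8, 3, 7, 4, 6, 0, 2]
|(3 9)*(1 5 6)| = |(1 5 6)(3 9)| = 6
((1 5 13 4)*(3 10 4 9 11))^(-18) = (1 10 11 13)(3 9 5 4)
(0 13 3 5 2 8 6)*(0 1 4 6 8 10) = (0 13 3 5 2 10)(1 4 6) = [13, 4, 10, 5, 6, 2, 1, 7, 8, 9, 0, 11, 12, 3]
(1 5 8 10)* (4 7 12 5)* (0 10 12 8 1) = [10, 4, 2, 3, 7, 1, 6, 8, 12, 9, 0, 11, 5] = (0 10)(1 4 7 8 12 5)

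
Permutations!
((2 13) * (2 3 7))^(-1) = ((2 13 3 7))^(-1) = (2 7 3 13)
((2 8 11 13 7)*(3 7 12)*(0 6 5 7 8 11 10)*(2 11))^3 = ((0 6 5 7 11 13 12 3 8 10))^3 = (0 7 12 10 5 13 8 6 11 3)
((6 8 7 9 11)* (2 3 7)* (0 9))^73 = ((0 9 11 6 8 2 3 7))^73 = (0 9 11 6 8 2 3 7)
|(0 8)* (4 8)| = |(0 4 8)| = 3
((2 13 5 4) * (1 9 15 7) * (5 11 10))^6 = ((1 9 15 7)(2 13 11 10 5 4))^6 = (1 15)(7 9)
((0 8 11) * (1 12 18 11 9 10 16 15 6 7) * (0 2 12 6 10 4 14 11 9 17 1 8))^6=(1 6 7 8 17)(2 11 14 4 9 18 12)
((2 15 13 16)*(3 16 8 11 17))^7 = ((2 15 13 8 11 17 3 16))^7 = (2 16 3 17 11 8 13 15)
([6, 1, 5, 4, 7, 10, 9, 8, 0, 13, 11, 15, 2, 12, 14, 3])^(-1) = [8, 1, 12, 15, 3, 2, 0, 4, 7, 6, 5, 10, 13, 9, 14, 11]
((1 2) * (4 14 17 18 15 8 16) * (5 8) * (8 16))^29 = ((1 2)(4 14 17 18 15 5 16))^29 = (1 2)(4 14 17 18 15 5 16)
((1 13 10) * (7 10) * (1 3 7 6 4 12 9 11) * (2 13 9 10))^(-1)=((1 9 11)(2 13 6 4 12 10 3 7))^(-1)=(1 11 9)(2 7 3 10 12 4 6 13)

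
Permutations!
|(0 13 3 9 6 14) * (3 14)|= |(0 13 14)(3 9 6)|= 3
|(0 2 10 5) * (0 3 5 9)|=|(0 2 10 9)(3 5)|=4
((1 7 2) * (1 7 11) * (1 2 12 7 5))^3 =((1 11 2 5)(7 12))^3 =(1 5 2 11)(7 12)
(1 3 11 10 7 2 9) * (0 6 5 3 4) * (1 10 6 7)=(0 7 2 9 10 1 4)(3 11 6 5)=[7, 4, 9, 11, 0, 3, 5, 2, 8, 10, 1, 6]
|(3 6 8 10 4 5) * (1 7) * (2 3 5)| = 6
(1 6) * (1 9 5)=(1 6 9 5)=[0, 6, 2, 3, 4, 1, 9, 7, 8, 5]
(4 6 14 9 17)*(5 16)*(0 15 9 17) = (0 15 9)(4 6 14 17)(5 16) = [15, 1, 2, 3, 6, 16, 14, 7, 8, 0, 10, 11, 12, 13, 17, 9, 5, 4]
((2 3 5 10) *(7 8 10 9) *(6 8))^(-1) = (2 10 8 6 7 9 5 3)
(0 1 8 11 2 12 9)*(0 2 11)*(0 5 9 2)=[1, 8, 12, 3, 4, 9, 6, 7, 5, 0, 10, 11, 2]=(0 1 8 5 9)(2 12)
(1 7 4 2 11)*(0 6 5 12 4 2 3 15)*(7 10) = [6, 10, 11, 15, 3, 12, 5, 2, 8, 9, 7, 1, 4, 13, 14, 0] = (0 6 5 12 4 3 15)(1 10 7 2 11)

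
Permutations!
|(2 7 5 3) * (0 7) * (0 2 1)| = |(0 7 5 3 1)| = 5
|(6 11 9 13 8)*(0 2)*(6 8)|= 4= |(0 2)(6 11 9 13)|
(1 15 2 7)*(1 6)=(1 15 2 7 6)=[0, 15, 7, 3, 4, 5, 1, 6, 8, 9, 10, 11, 12, 13, 14, 2]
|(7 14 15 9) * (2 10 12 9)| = |(2 10 12 9 7 14 15)| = 7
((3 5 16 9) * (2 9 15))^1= (2 9 3 5 16 15)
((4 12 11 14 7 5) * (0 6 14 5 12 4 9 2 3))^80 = ((0 6 14 7 12 11 5 9 2 3))^80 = (14)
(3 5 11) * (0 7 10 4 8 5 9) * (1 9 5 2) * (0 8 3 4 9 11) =(0 7 10 9 8 2 1 11 4 3 5) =[7, 11, 1, 5, 3, 0, 6, 10, 2, 8, 9, 4]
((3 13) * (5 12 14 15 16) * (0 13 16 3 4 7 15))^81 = ((0 13 4 7 15 3 16 5 12 14))^81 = (0 13 4 7 15 3 16 5 12 14)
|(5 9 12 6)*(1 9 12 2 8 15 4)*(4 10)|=|(1 9 2 8 15 10 4)(5 12 6)|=21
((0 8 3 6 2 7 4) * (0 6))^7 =((0 8 3)(2 7 4 6))^7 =(0 8 3)(2 6 4 7)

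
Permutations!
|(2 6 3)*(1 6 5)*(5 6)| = 6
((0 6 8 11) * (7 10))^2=(0 8)(6 11)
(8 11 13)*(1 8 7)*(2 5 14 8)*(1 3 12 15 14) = (1 2 5)(3 12 15 14 8 11 13 7) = [0, 2, 5, 12, 4, 1, 6, 3, 11, 9, 10, 13, 15, 7, 8, 14]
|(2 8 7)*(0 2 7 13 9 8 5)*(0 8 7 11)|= |(0 2 5 8 13 9 7 11)|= 8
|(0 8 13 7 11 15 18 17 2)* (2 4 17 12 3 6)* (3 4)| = |(0 8 13 7 11 15 18 12 4 17 3 6 2)| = 13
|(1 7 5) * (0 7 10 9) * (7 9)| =4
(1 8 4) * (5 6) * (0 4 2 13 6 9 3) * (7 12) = (0 4 1 8 2 13 6 5 9 3)(7 12) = [4, 8, 13, 0, 1, 9, 5, 12, 2, 3, 10, 11, 7, 6]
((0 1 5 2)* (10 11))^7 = (0 2 5 1)(10 11)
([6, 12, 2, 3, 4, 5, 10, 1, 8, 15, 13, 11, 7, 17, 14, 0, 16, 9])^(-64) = [15, 7, 2, 3, 4, 5, 0, 12, 8, 17, 6, 11, 1, 10, 14, 9, 16, 13]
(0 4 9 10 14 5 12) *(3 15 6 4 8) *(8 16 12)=(0 16 12)(3 15 6 4 9 10 14 5 8)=[16, 1, 2, 15, 9, 8, 4, 7, 3, 10, 14, 11, 0, 13, 5, 6, 12]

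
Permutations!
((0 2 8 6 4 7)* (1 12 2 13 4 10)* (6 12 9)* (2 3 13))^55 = ((0 2 8 12 3 13 4 7)(1 9 6 10))^55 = (0 7 4 13 3 12 8 2)(1 10 6 9)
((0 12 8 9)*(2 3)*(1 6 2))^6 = ((0 12 8 9)(1 6 2 3))^6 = (0 8)(1 2)(3 6)(9 12)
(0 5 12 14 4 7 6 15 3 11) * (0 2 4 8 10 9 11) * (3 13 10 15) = (0 5 12 14 8 15 13 10 9 11 2 4 7 6 3) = [5, 1, 4, 0, 7, 12, 3, 6, 15, 11, 9, 2, 14, 10, 8, 13]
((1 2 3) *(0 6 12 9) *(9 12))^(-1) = ((12)(0 6 9)(1 2 3))^(-1) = (12)(0 9 6)(1 3 2)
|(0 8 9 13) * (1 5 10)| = |(0 8 9 13)(1 5 10)| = 12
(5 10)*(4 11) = (4 11)(5 10) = [0, 1, 2, 3, 11, 10, 6, 7, 8, 9, 5, 4]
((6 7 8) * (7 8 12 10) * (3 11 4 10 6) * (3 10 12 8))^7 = ((3 11 4 12 6)(7 8 10))^7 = (3 4 6 11 12)(7 8 10)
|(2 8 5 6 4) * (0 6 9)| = 7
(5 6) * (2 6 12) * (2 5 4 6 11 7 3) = [0, 1, 11, 2, 6, 12, 4, 3, 8, 9, 10, 7, 5] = (2 11 7 3)(4 6)(5 12)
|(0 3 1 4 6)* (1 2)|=6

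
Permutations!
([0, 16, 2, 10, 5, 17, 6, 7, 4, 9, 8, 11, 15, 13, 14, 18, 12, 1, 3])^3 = [0, 15, 2, 4, 1, 16, 6, 7, 17, 9, 5, 11, 3, 13, 14, 10, 18, 12, 8]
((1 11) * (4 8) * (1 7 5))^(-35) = (1 11 7 5)(4 8)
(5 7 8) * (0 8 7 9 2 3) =(0 8 5 9 2 3) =[8, 1, 3, 0, 4, 9, 6, 7, 5, 2]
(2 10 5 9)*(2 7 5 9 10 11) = (2 11)(5 10 9 7) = [0, 1, 11, 3, 4, 10, 6, 5, 8, 7, 9, 2]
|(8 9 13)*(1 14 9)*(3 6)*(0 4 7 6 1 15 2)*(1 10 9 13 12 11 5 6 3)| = |(0 4 7 3 10 9 12 11 5 6 1 14 13 8 15 2)| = 16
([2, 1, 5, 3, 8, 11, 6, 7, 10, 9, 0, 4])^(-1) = (0 10 8 4 11 5 2)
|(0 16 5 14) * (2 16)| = |(0 2 16 5 14)| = 5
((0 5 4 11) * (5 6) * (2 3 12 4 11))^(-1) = ((0 6 5 11)(2 3 12 4))^(-1) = (0 11 5 6)(2 4 12 3)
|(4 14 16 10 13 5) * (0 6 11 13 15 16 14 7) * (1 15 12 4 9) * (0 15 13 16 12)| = 20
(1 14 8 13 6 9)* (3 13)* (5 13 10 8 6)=(1 14 6 9)(3 10 8)(5 13)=[0, 14, 2, 10, 4, 13, 9, 7, 3, 1, 8, 11, 12, 5, 6]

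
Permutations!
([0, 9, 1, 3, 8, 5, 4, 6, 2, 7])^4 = (1 4 9 8 7 2 6)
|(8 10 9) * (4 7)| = 6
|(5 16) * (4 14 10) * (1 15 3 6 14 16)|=|(1 15 3 6 14 10 4 16 5)|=9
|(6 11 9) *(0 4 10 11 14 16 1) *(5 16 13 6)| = 24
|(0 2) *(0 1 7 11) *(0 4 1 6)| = |(0 2 6)(1 7 11 4)| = 12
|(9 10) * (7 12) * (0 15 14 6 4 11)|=6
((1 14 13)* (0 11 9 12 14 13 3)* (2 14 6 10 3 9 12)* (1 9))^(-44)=(0 10 12)(1 13 9 2 14)(3 6 11)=((0 11 12 6 10 3)(1 13 9 2 14))^(-44)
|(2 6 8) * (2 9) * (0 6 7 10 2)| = 12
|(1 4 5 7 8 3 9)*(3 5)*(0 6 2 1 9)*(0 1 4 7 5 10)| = |(0 6 2 4 3 1 7 8 10)| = 9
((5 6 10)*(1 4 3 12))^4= (12)(5 6 10)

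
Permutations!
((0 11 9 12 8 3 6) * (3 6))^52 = (0 8 9)(6 12 11) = ((0 11 9 12 8 6))^52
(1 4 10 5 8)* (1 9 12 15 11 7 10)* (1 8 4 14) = (1 14)(4 8 9 12 15 11 7 10 5) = [0, 14, 2, 3, 8, 4, 6, 10, 9, 12, 5, 7, 15, 13, 1, 11]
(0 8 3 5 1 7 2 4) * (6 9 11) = [8, 7, 4, 5, 0, 1, 9, 2, 3, 11, 10, 6] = (0 8 3 5 1 7 2 4)(6 9 11)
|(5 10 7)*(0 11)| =6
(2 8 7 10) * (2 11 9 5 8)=(5 8 7 10 11 9)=[0, 1, 2, 3, 4, 8, 6, 10, 7, 5, 11, 9]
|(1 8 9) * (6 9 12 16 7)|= |(1 8 12 16 7 6 9)|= 7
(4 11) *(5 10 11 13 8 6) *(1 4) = [0, 4, 2, 3, 13, 10, 5, 7, 6, 9, 11, 1, 12, 8] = (1 4 13 8 6 5 10 11)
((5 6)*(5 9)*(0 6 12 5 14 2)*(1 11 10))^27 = (0 9 2 6 14)(5 12)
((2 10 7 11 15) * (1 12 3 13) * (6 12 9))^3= ((1 9 6 12 3 13)(2 10 7 11 15))^3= (1 12)(2 11 10 15 7)(3 9)(6 13)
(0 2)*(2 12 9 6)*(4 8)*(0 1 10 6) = (0 12 9)(1 10 6 2)(4 8) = [12, 10, 1, 3, 8, 5, 2, 7, 4, 0, 6, 11, 9]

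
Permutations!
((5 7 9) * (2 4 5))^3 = ((2 4 5 7 9))^3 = (2 7 4 9 5)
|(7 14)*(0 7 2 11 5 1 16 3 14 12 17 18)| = |(0 7 12 17 18)(1 16 3 14 2 11 5)| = 35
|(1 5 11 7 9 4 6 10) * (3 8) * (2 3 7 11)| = 10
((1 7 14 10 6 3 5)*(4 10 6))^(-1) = (1 5 3 6 14 7)(4 10)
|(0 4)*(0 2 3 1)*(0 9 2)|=|(0 4)(1 9 2 3)|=4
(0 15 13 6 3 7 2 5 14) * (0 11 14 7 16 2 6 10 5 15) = (2 15 13 10 5 7 6 3 16)(11 14) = [0, 1, 15, 16, 4, 7, 3, 6, 8, 9, 5, 14, 12, 10, 11, 13, 2]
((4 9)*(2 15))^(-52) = (15)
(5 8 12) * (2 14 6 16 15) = [0, 1, 14, 3, 4, 8, 16, 7, 12, 9, 10, 11, 5, 13, 6, 2, 15] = (2 14 6 16 15)(5 8 12)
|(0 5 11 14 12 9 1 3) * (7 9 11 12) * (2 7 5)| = 12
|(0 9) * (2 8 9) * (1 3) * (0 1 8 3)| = |(0 2 3 8 9 1)| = 6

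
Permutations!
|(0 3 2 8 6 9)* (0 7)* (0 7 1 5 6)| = |(0 3 2 8)(1 5 6 9)| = 4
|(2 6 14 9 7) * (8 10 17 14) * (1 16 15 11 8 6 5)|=12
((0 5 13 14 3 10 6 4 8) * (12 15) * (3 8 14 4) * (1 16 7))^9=(16)(0 4)(5 14)(8 13)(12 15)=((0 5 13 4 14 8)(1 16 7)(3 10 6)(12 15))^9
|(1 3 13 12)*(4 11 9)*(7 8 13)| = 6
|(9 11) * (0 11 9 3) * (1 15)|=|(0 11 3)(1 15)|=6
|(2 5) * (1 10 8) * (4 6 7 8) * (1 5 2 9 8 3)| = 6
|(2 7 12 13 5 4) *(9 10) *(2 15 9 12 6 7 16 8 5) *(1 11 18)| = |(1 11 18)(2 16 8 5 4 15 9 10 12 13)(6 7)| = 30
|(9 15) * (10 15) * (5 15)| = |(5 15 9 10)| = 4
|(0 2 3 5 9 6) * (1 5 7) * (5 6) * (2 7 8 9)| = 20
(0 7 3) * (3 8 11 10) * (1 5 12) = [7, 5, 2, 0, 4, 12, 6, 8, 11, 9, 3, 10, 1] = (0 7 8 11 10 3)(1 5 12)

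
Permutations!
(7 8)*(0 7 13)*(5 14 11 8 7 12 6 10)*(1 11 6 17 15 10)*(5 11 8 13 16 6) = [12, 8, 2, 3, 4, 14, 1, 7, 16, 9, 11, 13, 17, 0, 5, 10, 6, 15] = (0 12 17 15 10 11 13)(1 8 16 6)(5 14)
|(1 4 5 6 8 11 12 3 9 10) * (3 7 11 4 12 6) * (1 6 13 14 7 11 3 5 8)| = |(1 12 11 13 14 7 3 9 10 6)(4 8)| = 10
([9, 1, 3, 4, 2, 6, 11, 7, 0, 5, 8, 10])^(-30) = [10, 1, 2, 3, 4, 0, 9, 7, 11, 8, 6, 5]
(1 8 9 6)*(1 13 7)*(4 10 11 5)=(1 8 9 6 13 7)(4 10 11 5)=[0, 8, 2, 3, 10, 4, 13, 1, 9, 6, 11, 5, 12, 7]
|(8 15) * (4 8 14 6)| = 5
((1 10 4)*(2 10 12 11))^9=((1 12 11 2 10 4))^9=(1 2)(4 11)(10 12)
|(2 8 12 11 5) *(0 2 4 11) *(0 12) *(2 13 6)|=15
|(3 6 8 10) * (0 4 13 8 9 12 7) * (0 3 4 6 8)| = 10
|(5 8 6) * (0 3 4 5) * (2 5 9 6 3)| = |(0 2 5 8 3 4 9 6)| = 8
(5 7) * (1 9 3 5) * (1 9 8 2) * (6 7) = (1 8 2)(3 5 6 7 9) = [0, 8, 1, 5, 4, 6, 7, 9, 2, 3]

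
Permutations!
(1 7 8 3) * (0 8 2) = (0 8 3 1 7 2) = [8, 7, 0, 1, 4, 5, 6, 2, 3]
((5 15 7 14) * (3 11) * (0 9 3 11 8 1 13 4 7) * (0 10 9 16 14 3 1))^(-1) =(0 8 3 7 4 13 1 9 10 15 5 14 16)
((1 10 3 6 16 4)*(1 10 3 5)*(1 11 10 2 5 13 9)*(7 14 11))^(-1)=(1 9 13 10 11 14 7 5 2 4 16 6 3)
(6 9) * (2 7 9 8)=[0, 1, 7, 3, 4, 5, 8, 9, 2, 6]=(2 7 9 6 8)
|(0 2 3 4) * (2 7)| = |(0 7 2 3 4)| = 5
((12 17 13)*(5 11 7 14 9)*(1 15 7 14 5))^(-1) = ((1 15 7 5 11 14 9)(12 17 13))^(-1) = (1 9 14 11 5 7 15)(12 13 17)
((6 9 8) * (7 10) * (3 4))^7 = ((3 4)(6 9 8)(7 10))^7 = (3 4)(6 9 8)(7 10)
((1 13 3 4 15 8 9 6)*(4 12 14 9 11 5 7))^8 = (1 13 3 12 14 9 6)(4 8 5)(7 15 11)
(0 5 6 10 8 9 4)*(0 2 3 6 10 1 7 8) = [5, 7, 3, 6, 2, 10, 1, 8, 9, 4, 0] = (0 5 10)(1 7 8 9 4 2 3 6)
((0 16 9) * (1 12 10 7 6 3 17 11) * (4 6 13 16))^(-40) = ((0 4 6 3 17 11 1 12 10 7 13 16 9))^(-40) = (0 9 16 13 7 10 12 1 11 17 3 6 4)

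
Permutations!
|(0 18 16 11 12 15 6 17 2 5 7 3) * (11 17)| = |(0 18 16 17 2 5 7 3)(6 11 12 15)| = 8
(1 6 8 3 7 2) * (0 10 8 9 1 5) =(0 10 8 3 7 2 5)(1 6 9) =[10, 6, 5, 7, 4, 0, 9, 2, 3, 1, 8]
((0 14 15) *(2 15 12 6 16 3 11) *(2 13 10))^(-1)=(0 15 2 10 13 11 3 16 6 12 14)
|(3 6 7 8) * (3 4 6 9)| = 4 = |(3 9)(4 6 7 8)|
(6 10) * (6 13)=(6 10 13)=[0, 1, 2, 3, 4, 5, 10, 7, 8, 9, 13, 11, 12, 6]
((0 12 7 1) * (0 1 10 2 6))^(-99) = (0 10)(2 12)(6 7)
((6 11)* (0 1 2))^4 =((0 1 2)(6 11))^4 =(11)(0 1 2)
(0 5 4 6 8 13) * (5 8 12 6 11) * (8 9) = (0 9 8 13)(4 11 5)(6 12) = [9, 1, 2, 3, 11, 4, 12, 7, 13, 8, 10, 5, 6, 0]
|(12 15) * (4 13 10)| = 6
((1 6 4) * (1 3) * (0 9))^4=(9)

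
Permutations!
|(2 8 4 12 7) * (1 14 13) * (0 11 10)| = |(0 11 10)(1 14 13)(2 8 4 12 7)| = 15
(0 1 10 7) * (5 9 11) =(0 1 10 7)(5 9 11) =[1, 10, 2, 3, 4, 9, 6, 0, 8, 11, 7, 5]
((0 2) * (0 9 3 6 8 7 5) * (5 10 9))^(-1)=(0 5 2)(3 9 10 7 8 6)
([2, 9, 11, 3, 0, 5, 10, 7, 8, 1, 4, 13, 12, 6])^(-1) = [4, 9, 0, 3, 10, 5, 13, 7, 8, 1, 6, 2, 12, 11]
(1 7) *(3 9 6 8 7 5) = (1 5 3 9 6 8 7) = [0, 5, 2, 9, 4, 3, 8, 1, 7, 6]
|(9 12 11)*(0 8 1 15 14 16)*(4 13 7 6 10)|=30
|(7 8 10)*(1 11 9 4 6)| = 15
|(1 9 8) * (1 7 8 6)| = |(1 9 6)(7 8)| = 6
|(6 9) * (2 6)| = |(2 6 9)| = 3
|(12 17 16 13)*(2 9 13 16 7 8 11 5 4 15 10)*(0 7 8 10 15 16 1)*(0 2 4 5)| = |(0 7 10 4 16 1 2 9 13 12 17 8 11)| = 13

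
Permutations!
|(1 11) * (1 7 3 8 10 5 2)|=|(1 11 7 3 8 10 5 2)|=8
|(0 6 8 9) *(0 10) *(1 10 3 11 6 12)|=20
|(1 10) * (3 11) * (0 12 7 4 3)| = 6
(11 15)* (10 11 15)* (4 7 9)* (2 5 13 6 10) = (15)(2 5 13 6 10 11)(4 7 9) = [0, 1, 5, 3, 7, 13, 10, 9, 8, 4, 11, 2, 12, 6, 14, 15]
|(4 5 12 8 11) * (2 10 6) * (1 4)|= |(1 4 5 12 8 11)(2 10 6)|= 6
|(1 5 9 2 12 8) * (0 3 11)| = 6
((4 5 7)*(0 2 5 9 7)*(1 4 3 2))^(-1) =(0 5 2 3 7 9 4 1)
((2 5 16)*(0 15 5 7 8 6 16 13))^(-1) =((0 15 5 13)(2 7 8 6 16))^(-1) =(0 13 5 15)(2 16 6 8 7)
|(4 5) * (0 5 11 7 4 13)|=|(0 5 13)(4 11 7)|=3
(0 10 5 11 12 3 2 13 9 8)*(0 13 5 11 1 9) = (0 10 11 12 3 2 5 1 9 8 13) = [10, 9, 5, 2, 4, 1, 6, 7, 13, 8, 11, 12, 3, 0]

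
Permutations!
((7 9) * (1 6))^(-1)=(1 6)(7 9)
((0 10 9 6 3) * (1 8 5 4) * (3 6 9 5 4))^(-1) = (0 3 5 10)(1 4 8)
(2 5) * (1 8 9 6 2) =(1 8 9 6 2 5) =[0, 8, 5, 3, 4, 1, 2, 7, 9, 6]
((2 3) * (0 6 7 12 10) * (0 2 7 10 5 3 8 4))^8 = ((0 6 10 2 8 4)(3 7 12 5))^8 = (12)(0 10 8)(2 4 6)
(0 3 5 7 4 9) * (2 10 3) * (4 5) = (0 2 10 3 4 9)(5 7) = [2, 1, 10, 4, 9, 7, 6, 5, 8, 0, 3]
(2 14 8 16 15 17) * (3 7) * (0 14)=(0 14 8 16 15 17 2)(3 7)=[14, 1, 0, 7, 4, 5, 6, 3, 16, 9, 10, 11, 12, 13, 8, 17, 15, 2]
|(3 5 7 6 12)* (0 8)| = |(0 8)(3 5 7 6 12)| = 10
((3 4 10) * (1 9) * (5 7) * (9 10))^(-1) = (1 9 4 3 10)(5 7)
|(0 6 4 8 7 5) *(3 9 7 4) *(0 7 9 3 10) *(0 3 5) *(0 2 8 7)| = 20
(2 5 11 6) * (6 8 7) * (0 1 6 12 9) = [1, 6, 5, 3, 4, 11, 2, 12, 7, 0, 10, 8, 9] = (0 1 6 2 5 11 8 7 12 9)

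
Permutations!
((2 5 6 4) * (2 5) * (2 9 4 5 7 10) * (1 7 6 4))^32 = ((1 7 10 2 9)(4 6 5))^32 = (1 10 9 7 2)(4 5 6)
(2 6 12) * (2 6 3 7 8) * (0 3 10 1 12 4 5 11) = (0 3 7 8 2 10 1 12 6 4 5 11) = [3, 12, 10, 7, 5, 11, 4, 8, 2, 9, 1, 0, 6]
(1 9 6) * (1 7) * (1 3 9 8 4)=(1 8 4)(3 9 6 7)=[0, 8, 2, 9, 1, 5, 7, 3, 4, 6]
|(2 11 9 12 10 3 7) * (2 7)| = 6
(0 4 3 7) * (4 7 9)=(0 7)(3 9 4)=[7, 1, 2, 9, 3, 5, 6, 0, 8, 4]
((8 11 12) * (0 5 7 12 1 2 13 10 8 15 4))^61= (0 5 7 12 15 4)(1 2 13 10 8 11)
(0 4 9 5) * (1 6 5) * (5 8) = [4, 6, 2, 3, 9, 0, 8, 7, 5, 1] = (0 4 9 1 6 8 5)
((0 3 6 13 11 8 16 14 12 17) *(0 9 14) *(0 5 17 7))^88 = ((0 3 6 13 11 8 16 5 17 9 14 12 7))^88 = (0 14 5 11 3 12 17 8 6 7 9 16 13)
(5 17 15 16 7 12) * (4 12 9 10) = (4 12 5 17 15 16 7 9 10) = [0, 1, 2, 3, 12, 17, 6, 9, 8, 10, 4, 11, 5, 13, 14, 16, 7, 15]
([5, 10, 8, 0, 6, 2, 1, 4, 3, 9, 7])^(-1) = [3, 6, 5, 8, 7, 0, 4, 10, 2, 9, 1]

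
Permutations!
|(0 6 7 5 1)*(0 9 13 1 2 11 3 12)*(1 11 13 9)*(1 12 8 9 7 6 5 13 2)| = 12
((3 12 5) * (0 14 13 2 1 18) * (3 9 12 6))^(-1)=((0 14 13 2 1 18)(3 6)(5 9 12))^(-1)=(0 18 1 2 13 14)(3 6)(5 12 9)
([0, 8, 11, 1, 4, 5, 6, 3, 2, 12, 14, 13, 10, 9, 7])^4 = (1 13 14 8 9 7 2 12 3 11 10)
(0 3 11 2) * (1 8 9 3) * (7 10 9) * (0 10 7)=(0 1 8)(2 10 9 3 11)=[1, 8, 10, 11, 4, 5, 6, 7, 0, 3, 9, 2]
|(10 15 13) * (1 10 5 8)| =|(1 10 15 13 5 8)| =6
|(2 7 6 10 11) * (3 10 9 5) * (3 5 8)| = 8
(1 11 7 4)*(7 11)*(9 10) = (11)(1 7 4)(9 10) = [0, 7, 2, 3, 1, 5, 6, 4, 8, 10, 9, 11]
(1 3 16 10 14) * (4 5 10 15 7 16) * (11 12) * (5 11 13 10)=[0, 3, 2, 4, 11, 5, 6, 16, 8, 9, 14, 12, 13, 10, 1, 7, 15]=(1 3 4 11 12 13 10 14)(7 16 15)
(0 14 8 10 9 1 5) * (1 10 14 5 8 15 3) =(0 5)(1 8 14 15 3)(9 10) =[5, 8, 2, 1, 4, 0, 6, 7, 14, 10, 9, 11, 12, 13, 15, 3]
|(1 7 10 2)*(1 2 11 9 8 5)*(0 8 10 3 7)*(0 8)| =6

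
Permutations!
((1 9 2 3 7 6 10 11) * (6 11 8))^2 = (1 2 7)(3 11 9)(6 8 10) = ((1 9 2 3 7 11)(6 10 8))^2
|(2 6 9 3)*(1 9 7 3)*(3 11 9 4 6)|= 6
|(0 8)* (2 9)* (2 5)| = |(0 8)(2 9 5)| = 6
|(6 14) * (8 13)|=2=|(6 14)(8 13)|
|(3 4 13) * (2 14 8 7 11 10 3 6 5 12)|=12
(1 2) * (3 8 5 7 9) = [0, 2, 1, 8, 4, 7, 6, 9, 5, 3] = (1 2)(3 8 5 7 9)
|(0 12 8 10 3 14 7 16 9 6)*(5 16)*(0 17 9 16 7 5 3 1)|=60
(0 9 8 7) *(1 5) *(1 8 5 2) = (0 9 5 8 7)(1 2) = [9, 2, 1, 3, 4, 8, 6, 0, 7, 5]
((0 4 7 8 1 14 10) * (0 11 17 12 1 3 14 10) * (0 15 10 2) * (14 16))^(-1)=(0 2 1 12 17 11 10 15 14 16 3 8 7 4)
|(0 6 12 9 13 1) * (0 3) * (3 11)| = 8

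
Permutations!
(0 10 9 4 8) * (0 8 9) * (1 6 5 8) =(0 10)(1 6 5 8)(4 9) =[10, 6, 2, 3, 9, 8, 5, 7, 1, 4, 0]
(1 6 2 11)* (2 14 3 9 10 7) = (1 6 14 3 9 10 7 2 11) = [0, 6, 11, 9, 4, 5, 14, 2, 8, 10, 7, 1, 12, 13, 3]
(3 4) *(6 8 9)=[0, 1, 2, 4, 3, 5, 8, 7, 9, 6]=(3 4)(6 8 9)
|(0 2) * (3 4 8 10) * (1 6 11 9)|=|(0 2)(1 6 11 9)(3 4 8 10)|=4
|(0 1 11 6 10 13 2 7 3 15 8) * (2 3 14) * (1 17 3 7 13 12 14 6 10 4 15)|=15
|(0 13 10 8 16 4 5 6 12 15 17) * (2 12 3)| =|(0 13 10 8 16 4 5 6 3 2 12 15 17)| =13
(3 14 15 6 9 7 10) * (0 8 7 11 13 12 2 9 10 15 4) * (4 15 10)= [8, 1, 9, 14, 0, 5, 4, 10, 7, 11, 3, 13, 2, 12, 15, 6]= (0 8 7 10 3 14 15 6 4)(2 9 11 13 12)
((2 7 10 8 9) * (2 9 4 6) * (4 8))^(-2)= ((2 7 10 4 6))^(-2)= (2 4 7 6 10)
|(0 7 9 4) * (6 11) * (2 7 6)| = |(0 6 11 2 7 9 4)| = 7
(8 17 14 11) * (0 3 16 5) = (0 3 16 5)(8 17 14 11) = [3, 1, 2, 16, 4, 0, 6, 7, 17, 9, 10, 8, 12, 13, 11, 15, 5, 14]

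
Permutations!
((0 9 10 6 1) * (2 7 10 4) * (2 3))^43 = ((0 9 4 3 2 7 10 6 1))^43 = (0 6 7 3 9 1 10 2 4)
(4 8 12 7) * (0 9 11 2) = (0 9 11 2)(4 8 12 7) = [9, 1, 0, 3, 8, 5, 6, 4, 12, 11, 10, 2, 7]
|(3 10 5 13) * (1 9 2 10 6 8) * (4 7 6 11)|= 12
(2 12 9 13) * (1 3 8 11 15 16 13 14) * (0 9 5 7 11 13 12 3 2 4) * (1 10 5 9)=(0 1 2 3 8 13 4)(5 7 11 15 16 12 9 14 10)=[1, 2, 3, 8, 0, 7, 6, 11, 13, 14, 5, 15, 9, 4, 10, 16, 12]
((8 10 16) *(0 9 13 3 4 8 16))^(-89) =((16)(0 9 13 3 4 8 10))^(-89) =(16)(0 13 4 10 9 3 8)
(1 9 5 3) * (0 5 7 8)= [5, 9, 2, 1, 4, 3, 6, 8, 0, 7]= (0 5 3 1 9 7 8)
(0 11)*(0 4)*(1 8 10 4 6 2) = (0 11 6 2 1 8 10 4) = [11, 8, 1, 3, 0, 5, 2, 7, 10, 9, 4, 6]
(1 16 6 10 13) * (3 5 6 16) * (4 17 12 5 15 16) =[0, 3, 2, 15, 17, 6, 10, 7, 8, 9, 13, 11, 5, 1, 14, 16, 4, 12] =(1 3 15 16 4 17 12 5 6 10 13)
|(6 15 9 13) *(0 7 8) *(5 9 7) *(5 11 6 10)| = |(0 11 6 15 7 8)(5 9 13 10)| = 12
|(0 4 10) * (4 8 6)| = |(0 8 6 4 10)| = 5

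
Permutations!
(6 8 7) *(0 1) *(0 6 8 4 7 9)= (0 1 6 4 7 8 9)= [1, 6, 2, 3, 7, 5, 4, 8, 9, 0]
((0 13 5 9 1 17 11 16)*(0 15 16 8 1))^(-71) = ((0 13 5 9)(1 17 11 8)(15 16))^(-71) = (0 13 5 9)(1 17 11 8)(15 16)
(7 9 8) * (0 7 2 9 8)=(0 7 8 2 9)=[7, 1, 9, 3, 4, 5, 6, 8, 2, 0]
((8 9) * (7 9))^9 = (9)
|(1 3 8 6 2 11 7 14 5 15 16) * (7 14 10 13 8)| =|(1 3 7 10 13 8 6 2 11 14 5 15 16)| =13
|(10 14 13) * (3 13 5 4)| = 6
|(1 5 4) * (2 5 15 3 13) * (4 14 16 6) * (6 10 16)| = |(1 15 3 13 2 5 14 6 4)(10 16)| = 18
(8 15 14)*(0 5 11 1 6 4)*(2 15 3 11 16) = [5, 6, 15, 11, 0, 16, 4, 7, 3, 9, 10, 1, 12, 13, 8, 14, 2] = (0 5 16 2 15 14 8 3 11 1 6 4)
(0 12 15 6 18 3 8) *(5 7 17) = [12, 1, 2, 8, 4, 7, 18, 17, 0, 9, 10, 11, 15, 13, 14, 6, 16, 5, 3] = (0 12 15 6 18 3 8)(5 7 17)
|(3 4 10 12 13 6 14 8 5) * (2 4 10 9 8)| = |(2 4 9 8 5 3 10 12 13 6 14)| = 11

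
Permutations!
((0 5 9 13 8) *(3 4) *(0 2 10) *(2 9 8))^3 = (0 9 10 8 2 5 13)(3 4)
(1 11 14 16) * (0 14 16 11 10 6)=(0 14 11 16 1 10 6)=[14, 10, 2, 3, 4, 5, 0, 7, 8, 9, 6, 16, 12, 13, 11, 15, 1]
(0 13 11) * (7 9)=[13, 1, 2, 3, 4, 5, 6, 9, 8, 7, 10, 0, 12, 11]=(0 13 11)(7 9)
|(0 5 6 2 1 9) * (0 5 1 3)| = 7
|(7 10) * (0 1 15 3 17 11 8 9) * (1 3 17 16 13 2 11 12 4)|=40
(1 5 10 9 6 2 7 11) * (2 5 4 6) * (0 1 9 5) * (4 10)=(0 1 10 5 4 6)(2 7 11 9)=[1, 10, 7, 3, 6, 4, 0, 11, 8, 2, 5, 9]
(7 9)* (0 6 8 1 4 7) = (0 6 8 1 4 7 9) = [6, 4, 2, 3, 7, 5, 8, 9, 1, 0]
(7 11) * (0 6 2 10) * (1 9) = (0 6 2 10)(1 9)(7 11) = [6, 9, 10, 3, 4, 5, 2, 11, 8, 1, 0, 7]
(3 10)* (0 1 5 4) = (0 1 5 4)(3 10) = [1, 5, 2, 10, 0, 4, 6, 7, 8, 9, 3]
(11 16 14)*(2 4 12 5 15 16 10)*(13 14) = (2 4 12 5 15 16 13 14 11 10) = [0, 1, 4, 3, 12, 15, 6, 7, 8, 9, 2, 10, 5, 14, 11, 16, 13]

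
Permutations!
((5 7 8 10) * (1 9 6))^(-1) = (1 6 9)(5 10 8 7)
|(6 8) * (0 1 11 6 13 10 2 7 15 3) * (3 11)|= |(0 1 3)(2 7 15 11 6 8 13 10)|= 24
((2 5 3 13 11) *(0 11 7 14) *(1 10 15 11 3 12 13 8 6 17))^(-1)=(0 14 7 13 12 5 2 11 15 10 1 17 6 8 3)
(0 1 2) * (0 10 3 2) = (0 1)(2 10 3) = [1, 0, 10, 2, 4, 5, 6, 7, 8, 9, 3]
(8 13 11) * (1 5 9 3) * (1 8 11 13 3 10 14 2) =(1 5 9 10 14 2)(3 8) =[0, 5, 1, 8, 4, 9, 6, 7, 3, 10, 14, 11, 12, 13, 2]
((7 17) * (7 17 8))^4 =(17)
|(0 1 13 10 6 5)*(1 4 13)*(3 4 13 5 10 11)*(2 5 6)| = |(0 13 11 3 4 6 10 2 5)| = 9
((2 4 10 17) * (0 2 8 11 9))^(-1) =((0 2 4 10 17 8 11 9))^(-1) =(0 9 11 8 17 10 4 2)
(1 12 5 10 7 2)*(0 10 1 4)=(0 10 7 2 4)(1 12 5)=[10, 12, 4, 3, 0, 1, 6, 2, 8, 9, 7, 11, 5]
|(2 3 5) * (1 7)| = 6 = |(1 7)(2 3 5)|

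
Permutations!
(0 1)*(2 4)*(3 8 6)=(0 1)(2 4)(3 8 6)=[1, 0, 4, 8, 2, 5, 3, 7, 6]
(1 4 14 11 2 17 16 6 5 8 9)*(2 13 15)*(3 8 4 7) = (1 7 3 8 9)(2 17 16 6 5 4 14 11 13 15) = [0, 7, 17, 8, 14, 4, 5, 3, 9, 1, 10, 13, 12, 15, 11, 2, 6, 16]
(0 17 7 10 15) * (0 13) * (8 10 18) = (0 17 7 18 8 10 15 13) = [17, 1, 2, 3, 4, 5, 6, 18, 10, 9, 15, 11, 12, 0, 14, 13, 16, 7, 8]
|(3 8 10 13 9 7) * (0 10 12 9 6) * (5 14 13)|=30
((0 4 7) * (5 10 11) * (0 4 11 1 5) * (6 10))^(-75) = ((0 11)(1 5 6 10)(4 7))^(-75) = (0 11)(1 5 6 10)(4 7)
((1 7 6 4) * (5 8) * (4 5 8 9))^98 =(1 6 9)(4 7 5)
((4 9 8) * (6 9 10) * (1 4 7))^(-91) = ((1 4 10 6 9 8 7))^(-91) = (10)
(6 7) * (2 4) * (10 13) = (2 4)(6 7)(10 13) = [0, 1, 4, 3, 2, 5, 7, 6, 8, 9, 13, 11, 12, 10]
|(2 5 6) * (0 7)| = 6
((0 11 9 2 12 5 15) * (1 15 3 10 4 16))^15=(0 2 3 16)(1 11 12 10)(4 15 9 5)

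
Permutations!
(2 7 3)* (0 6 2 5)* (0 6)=(2 7 3 5 6)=[0, 1, 7, 5, 4, 6, 2, 3]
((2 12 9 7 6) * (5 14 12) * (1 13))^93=((1 13)(2 5 14 12 9 7 6))^93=(1 13)(2 14 9 6 5 12 7)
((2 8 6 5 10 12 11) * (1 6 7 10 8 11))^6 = (1 12 10 7 8 5 6)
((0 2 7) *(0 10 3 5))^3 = ((0 2 7 10 3 5))^3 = (0 10)(2 3)(5 7)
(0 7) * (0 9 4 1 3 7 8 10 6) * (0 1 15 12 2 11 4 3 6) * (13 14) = (0 8 10)(1 6)(2 11 4 15 12)(3 7 9)(13 14) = [8, 6, 11, 7, 15, 5, 1, 9, 10, 3, 0, 4, 2, 14, 13, 12]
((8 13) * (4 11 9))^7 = (4 11 9)(8 13)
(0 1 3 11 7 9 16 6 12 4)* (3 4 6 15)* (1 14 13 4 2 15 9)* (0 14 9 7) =(0 9 16 7 1 2 15 3 11)(4 14 13)(6 12) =[9, 2, 15, 11, 14, 5, 12, 1, 8, 16, 10, 0, 6, 4, 13, 3, 7]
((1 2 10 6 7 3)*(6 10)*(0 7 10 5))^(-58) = (0 10 2 3)(1 7 5 6)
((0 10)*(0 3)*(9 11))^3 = ((0 10 3)(9 11))^3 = (9 11)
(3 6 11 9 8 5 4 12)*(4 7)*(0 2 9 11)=(0 2 9 8 5 7 4 12 3 6)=[2, 1, 9, 6, 12, 7, 0, 4, 5, 8, 10, 11, 3]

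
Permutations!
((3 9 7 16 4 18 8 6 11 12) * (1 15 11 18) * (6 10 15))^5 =(1 15 7 18 12 4 10 9 6 11 16 8 3)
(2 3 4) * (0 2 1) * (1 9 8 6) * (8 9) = (9)(0 2 3 4 8 6 1) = [2, 0, 3, 4, 8, 5, 1, 7, 6, 9]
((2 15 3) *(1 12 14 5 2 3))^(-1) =(1 15 2 5 14 12)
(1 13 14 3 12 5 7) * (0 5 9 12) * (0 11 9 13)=(0 5 7 1)(3 11 9 12 13 14)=[5, 0, 2, 11, 4, 7, 6, 1, 8, 12, 10, 9, 13, 14, 3]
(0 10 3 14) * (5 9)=(0 10 3 14)(5 9)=[10, 1, 2, 14, 4, 9, 6, 7, 8, 5, 3, 11, 12, 13, 0]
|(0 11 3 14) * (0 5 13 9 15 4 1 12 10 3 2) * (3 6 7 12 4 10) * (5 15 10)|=|(0 11 2)(1 4)(3 14 15 5 13 9 10 6 7 12)|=30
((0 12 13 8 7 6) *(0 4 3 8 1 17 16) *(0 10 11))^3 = ((0 12 13 1 17 16 10 11)(3 8 7 6 4))^3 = (0 1 10 12 17 11 13 16)(3 6 8 4 7)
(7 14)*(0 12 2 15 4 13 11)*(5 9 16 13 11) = (0 12 2 15 4 11)(5 9 16 13)(7 14) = [12, 1, 15, 3, 11, 9, 6, 14, 8, 16, 10, 0, 2, 5, 7, 4, 13]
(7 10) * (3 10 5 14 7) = (3 10)(5 14 7) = [0, 1, 2, 10, 4, 14, 6, 5, 8, 9, 3, 11, 12, 13, 7]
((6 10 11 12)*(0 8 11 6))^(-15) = (0 8 11 12)(6 10)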